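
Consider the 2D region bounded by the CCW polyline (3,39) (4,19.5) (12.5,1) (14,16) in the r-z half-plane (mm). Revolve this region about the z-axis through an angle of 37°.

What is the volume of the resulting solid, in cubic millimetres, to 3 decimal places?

Profile (r,z), 4 vertices: (3,39) (4,19.5) (12.5,1) (14,16)
edge 0: (3,39)→(4,19.5)  cross = 3·19.5 − 4·39 = -97.5000; (r_i+r_j)·cross = 7·-97.5000 = -682.5000
edge 1: (4,19.5)→(12.5,1)  cross = 4·1 − 12.5·19.5 = -239.7500; (r_i+r_j)·cross = 16.5·-239.7500 = -3955.8750
edge 2: (12.5,1)→(14,16)  cross = 12.5·16 − 14·1 = 186.0000; (r_i+r_j)·cross = 26.5·186.0000 = 4929.0000
edge 3: (14,16)→(3,39)  cross = 14·39 − 3·16 = 498.0000; (r_i+r_j)·cross = 17·498.0000 = 8466.0000
Σcross = 346.7500 → A = |Σcross|/2 = 173.3750 mm²
Σ(r_i+r_j)·cross = 8756.6250 → first moment M = |Σ|/6 = 1459.4375
R_c = M/A = 1459.4375/173.3750 = 8.4178 mm
θ = 37° = 0.645772 rad
V = θ·R_c·A = 0.645772·8.4178·173.3750 = 942.464 mm³

Volume = 942.464 mm³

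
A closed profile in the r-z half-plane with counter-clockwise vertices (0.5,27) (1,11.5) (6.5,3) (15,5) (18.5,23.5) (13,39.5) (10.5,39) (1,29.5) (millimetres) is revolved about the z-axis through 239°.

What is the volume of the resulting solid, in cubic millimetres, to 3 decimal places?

Profile (r,z), 8 vertices: (0.5,27) (1,11.5) (6.5,3) (15,5) (18.5,23.5) (13,39.5) (10.5,39) (1,29.5)
edge 0: (0.5,27)→(1,11.5)  cross = 0.5·11.5 − 1·27 = -21.2500; (r_i+r_j)·cross = 1.5·-21.2500 = -31.8750
edge 1: (1,11.5)→(6.5,3)  cross = 1·3 − 6.5·11.5 = -71.7500; (r_i+r_j)·cross = 7.5·-71.7500 = -538.1250
edge 2: (6.5,3)→(15,5)  cross = 6.5·5 − 15·3 = -12.5000; (r_i+r_j)·cross = 21.5·-12.5000 = -268.7500
edge 3: (15,5)→(18.5,23.5)  cross = 15·23.5 − 18.5·5 = 260.0000; (r_i+r_j)·cross = 33.5·260.0000 = 8710.0000
edge 4: (18.5,23.5)→(13,39.5)  cross = 18.5·39.5 − 13·23.5 = 425.2500; (r_i+r_j)·cross = 31.5·425.2500 = 13395.3750
edge 5: (13,39.5)→(10.5,39)  cross = 13·39 − 10.5·39.5 = 92.2500; (r_i+r_j)·cross = 23.5·92.2500 = 2167.8750
edge 6: (10.5,39)→(1,29.5)  cross = 10.5·29.5 − 1·39 = 270.7500; (r_i+r_j)·cross = 11.5·270.7500 = 3113.6250
edge 7: (1,29.5)→(0.5,27)  cross = 1·27 − 0.5·29.5 = 12.2500; (r_i+r_j)·cross = 1.5·12.2500 = 18.3750
Σcross = 955.0000 → A = |Σcross|/2 = 477.5000 mm²
Σ(r_i+r_j)·cross = 26566.5000 → first moment M = |Σ|/6 = 4427.7500
R_c = M/A = 4427.7500/477.5000 = 9.2728 mm
θ = 239° = 4.171337 rad
V = θ·R_c·A = 4.171337·9.2728·477.5000 = 18469.637 mm³

Volume = 18469.637 mm³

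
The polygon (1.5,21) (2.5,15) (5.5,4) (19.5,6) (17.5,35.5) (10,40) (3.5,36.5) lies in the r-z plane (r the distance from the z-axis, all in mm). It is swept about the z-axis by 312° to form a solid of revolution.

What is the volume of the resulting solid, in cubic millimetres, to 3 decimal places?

Profile (r,z), 7 vertices: (1.5,21) (2.5,15) (5.5,4) (19.5,6) (17.5,35.5) (10,40) (3.5,36.5)
edge 0: (1.5,21)→(2.5,15)  cross = 1.5·15 − 2.5·21 = -30.0000; (r_i+r_j)·cross = 4·-30.0000 = -120.0000
edge 1: (2.5,15)→(5.5,4)  cross = 2.5·4 − 5.5·15 = -72.5000; (r_i+r_j)·cross = 8·-72.5000 = -580.0000
edge 2: (5.5,4)→(19.5,6)  cross = 5.5·6 − 19.5·4 = -45.0000; (r_i+r_j)·cross = 25·-45.0000 = -1125.0000
edge 3: (19.5,6)→(17.5,35.5)  cross = 19.5·35.5 − 17.5·6 = 587.2500; (r_i+r_j)·cross = 37·587.2500 = 21728.2500
edge 4: (17.5,35.5)→(10,40)  cross = 17.5·40 − 10·35.5 = 345.0000; (r_i+r_j)·cross = 27.5·345.0000 = 9487.5000
edge 5: (10,40)→(3.5,36.5)  cross = 10·36.5 − 3.5·40 = 225.0000; (r_i+r_j)·cross = 13.5·225.0000 = 3037.5000
edge 6: (3.5,36.5)→(1.5,21)  cross = 3.5·21 − 1.5·36.5 = 18.7500; (r_i+r_j)·cross = 5·18.7500 = 93.7500
Σcross = 1028.5000 → A = |Σcross|/2 = 514.2500 mm²
Σ(r_i+r_j)·cross = 32522.0000 → first moment M = |Σ|/6 = 5420.3333
R_c = M/A = 5420.3333/514.2500 = 10.5403 mm
θ = 312° = 5.445427 rad
V = θ·R_c·A = 5.445427·10.5403·514.2500 = 29516.031 mm³

Volume = 29516.031 mm³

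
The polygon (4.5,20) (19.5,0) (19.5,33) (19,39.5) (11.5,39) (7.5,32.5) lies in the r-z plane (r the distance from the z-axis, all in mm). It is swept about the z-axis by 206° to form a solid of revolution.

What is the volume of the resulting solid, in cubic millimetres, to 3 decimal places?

Volume = 18927.419 mm³

Profile (r,z), 6 vertices: (4.5,20) (19.5,0) (19.5,33) (19,39.5) (11.5,39) (7.5,32.5)
edge 0: (4.5,20)→(19.5,0)  cross = 4.5·0 − 19.5·20 = -390.0000; (r_i+r_j)·cross = 24·-390.0000 = -9360.0000
edge 1: (19.5,0)→(19.5,33)  cross = 19.5·33 − 19.5·0 = 643.5000; (r_i+r_j)·cross = 39·643.5000 = 25096.5000
edge 2: (19.5,33)→(19,39.5)  cross = 19.5·39.5 − 19·33 = 143.2500; (r_i+r_j)·cross = 38.5·143.2500 = 5515.1250
edge 3: (19,39.5)→(11.5,39)  cross = 19·39 − 11.5·39.5 = 286.7500; (r_i+r_j)·cross = 30.5·286.7500 = 8745.8750
edge 4: (11.5,39)→(7.5,32.5)  cross = 11.5·32.5 − 7.5·39 = 81.2500; (r_i+r_j)·cross = 19·81.2500 = 1543.7500
edge 5: (7.5,32.5)→(4.5,20)  cross = 7.5·20 − 4.5·32.5 = 3.7500; (r_i+r_j)·cross = 12·3.7500 = 45.0000
Σcross = 768.5000 → A = |Σcross|/2 = 384.2500 mm²
Σ(r_i+r_j)·cross = 31586.2500 → first moment M = |Σ|/6 = 5264.3750
R_c = M/A = 5264.3750/384.2500 = 13.7004 mm
θ = 206° = 3.595378 rad
V = θ·R_c·A = 3.595378·13.7004·384.2500 = 18927.419 mm³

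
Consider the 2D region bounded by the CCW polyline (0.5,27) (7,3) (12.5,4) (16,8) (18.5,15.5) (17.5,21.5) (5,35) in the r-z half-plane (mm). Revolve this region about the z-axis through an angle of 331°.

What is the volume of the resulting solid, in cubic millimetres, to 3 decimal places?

Profile (r,z), 7 vertices: (0.5,27) (7,3) (12.5,4) (16,8) (18.5,15.5) (17.5,21.5) (5,35)
edge 0: (0.5,27)→(7,3)  cross = 0.5·3 − 7·27 = -187.5000; (r_i+r_j)·cross = 7.5·-187.5000 = -1406.2500
edge 1: (7,3)→(12.5,4)  cross = 7·4 − 12.5·3 = -9.5000; (r_i+r_j)·cross = 19.5·-9.5000 = -185.2500
edge 2: (12.5,4)→(16,8)  cross = 12.5·8 − 16·4 = 36.0000; (r_i+r_j)·cross = 28.5·36.0000 = 1026.0000
edge 3: (16,8)→(18.5,15.5)  cross = 16·15.5 − 18.5·8 = 100.0000; (r_i+r_j)·cross = 34.5·100.0000 = 3450.0000
edge 4: (18.5,15.5)→(17.5,21.5)  cross = 18.5·21.5 − 17.5·15.5 = 126.5000; (r_i+r_j)·cross = 36·126.5000 = 4554.0000
edge 5: (17.5,21.5)→(5,35)  cross = 17.5·35 − 5·21.5 = 505.0000; (r_i+r_j)·cross = 22.5·505.0000 = 11362.5000
edge 6: (5,35)→(0.5,27)  cross = 5·27 − 0.5·35 = 117.5000; (r_i+r_j)·cross = 5.5·117.5000 = 646.2500
Σcross = 688.0000 → A = |Σcross|/2 = 344.0000 mm²
Σ(r_i+r_j)·cross = 19447.2500 → first moment M = |Σ|/6 = 3241.2083
R_c = M/A = 3241.2083/344.0000 = 9.4221 mm
θ = 331° = 5.777040 rad
V = θ·R_c·A = 5.777040·9.4221·344.0000 = 18724.590 mm³

Volume = 18724.590 mm³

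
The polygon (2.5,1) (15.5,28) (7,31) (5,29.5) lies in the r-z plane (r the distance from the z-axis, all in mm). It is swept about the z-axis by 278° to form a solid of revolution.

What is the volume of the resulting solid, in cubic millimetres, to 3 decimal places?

Volume = 6052.586 mm³

Profile (r,z), 4 vertices: (2.5,1) (15.5,28) (7,31) (5,29.5)
edge 0: (2.5,1)→(15.5,28)  cross = 2.5·28 − 15.5·1 = 54.5000; (r_i+r_j)·cross = 18·54.5000 = 981.0000
edge 1: (15.5,28)→(7,31)  cross = 15.5·31 − 7·28 = 284.5000; (r_i+r_j)·cross = 22.5·284.5000 = 6401.2500
edge 2: (7,31)→(5,29.5)  cross = 7·29.5 − 5·31 = 51.5000; (r_i+r_j)·cross = 12·51.5000 = 618.0000
edge 3: (5,29.5)→(2.5,1)  cross = 5·1 − 2.5·29.5 = -68.7500; (r_i+r_j)·cross = 7.5·-68.7500 = -515.6250
Σcross = 321.7500 → A = |Σcross|/2 = 160.8750 mm²
Σ(r_i+r_j)·cross = 7484.6250 → first moment M = |Σ|/6 = 1247.4375
R_c = M/A = 1247.4375/160.8750 = 7.7541 mm
θ = 278° = 4.852015 rad
V = θ·R_c·A = 4.852015·7.7541·160.8750 = 6052.586 mm³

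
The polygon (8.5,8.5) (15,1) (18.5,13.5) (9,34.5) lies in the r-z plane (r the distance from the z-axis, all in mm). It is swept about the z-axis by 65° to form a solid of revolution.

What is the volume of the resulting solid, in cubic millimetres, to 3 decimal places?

Volume = 2606.431 mm³

Profile (r,z), 4 vertices: (8.5,8.5) (15,1) (18.5,13.5) (9,34.5)
edge 0: (8.5,8.5)→(15,1)  cross = 8.5·1 − 15·8.5 = -119.0000; (r_i+r_j)·cross = 23.5·-119.0000 = -2796.5000
edge 1: (15,1)→(18.5,13.5)  cross = 15·13.5 − 18.5·1 = 184.0000; (r_i+r_j)·cross = 33.5·184.0000 = 6164.0000
edge 2: (18.5,13.5)→(9,34.5)  cross = 18.5·34.5 − 9·13.5 = 516.7500; (r_i+r_j)·cross = 27.5·516.7500 = 14210.6250
edge 3: (9,34.5)→(8.5,8.5)  cross = 9·8.5 − 8.5·34.5 = -216.7500; (r_i+r_j)·cross = 17.5·-216.7500 = -3793.1250
Σcross = 365.0000 → A = |Σcross|/2 = 182.5000 mm²
Σ(r_i+r_j)·cross = 13785.0000 → first moment M = |Σ|/6 = 2297.5000
R_c = M/A = 2297.5000/182.5000 = 12.5890 mm
θ = 65° = 1.134464 rad
V = θ·R_c·A = 1.134464·12.5890·182.5000 = 2606.431 mm³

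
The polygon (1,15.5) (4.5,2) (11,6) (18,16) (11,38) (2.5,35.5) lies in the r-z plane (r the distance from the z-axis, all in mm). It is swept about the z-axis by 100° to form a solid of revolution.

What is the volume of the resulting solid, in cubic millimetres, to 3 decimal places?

Profile (r,z), 6 vertices: (1,15.5) (4.5,2) (11,6) (18,16) (11,38) (2.5,35.5)
edge 0: (1,15.5)→(4.5,2)  cross = 1·2 − 4.5·15.5 = -67.7500; (r_i+r_j)·cross = 5.5·-67.7500 = -372.6250
edge 1: (4.5,2)→(11,6)  cross = 4.5·6 − 11·2 = 5.0000; (r_i+r_j)·cross = 15.5·5.0000 = 77.5000
edge 2: (11,6)→(18,16)  cross = 11·16 − 18·6 = 68.0000; (r_i+r_j)·cross = 29·68.0000 = 1972.0000
edge 3: (18,16)→(11,38)  cross = 18·38 − 11·16 = 508.0000; (r_i+r_j)·cross = 29·508.0000 = 14732.0000
edge 4: (11,38)→(2.5,35.5)  cross = 11·35.5 − 2.5·38 = 295.5000; (r_i+r_j)·cross = 13.5·295.5000 = 3989.2500
edge 5: (2.5,35.5)→(1,15.5)  cross = 2.5·15.5 − 1·35.5 = 3.2500; (r_i+r_j)·cross = 3.5·3.2500 = 11.3750
Σcross = 812.0000 → A = |Σcross|/2 = 406.0000 mm²
Σ(r_i+r_j)·cross = 20409.5000 → first moment M = |Σ|/6 = 3401.5833
R_c = M/A = 3401.5833/406.0000 = 8.3783 mm
θ = 100° = 1.745329 rad
V = θ·R_c·A = 1.745329·8.3783·406.0000 = 5936.883 mm³

Volume = 5936.883 mm³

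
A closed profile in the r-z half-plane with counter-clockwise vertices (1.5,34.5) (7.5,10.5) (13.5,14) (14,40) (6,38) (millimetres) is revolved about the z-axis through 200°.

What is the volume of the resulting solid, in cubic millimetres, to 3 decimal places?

Profile (r,z), 5 vertices: (1.5,34.5) (7.5,10.5) (13.5,14) (14,40) (6,38)
edge 0: (1.5,34.5)→(7.5,10.5)  cross = 1.5·10.5 − 7.5·34.5 = -243.0000; (r_i+r_j)·cross = 9·-243.0000 = -2187.0000
edge 1: (7.5,10.5)→(13.5,14)  cross = 7.5·14 − 13.5·10.5 = -36.7500; (r_i+r_j)·cross = 21·-36.7500 = -771.7500
edge 2: (13.5,14)→(14,40)  cross = 13.5·40 − 14·14 = 344.0000; (r_i+r_j)·cross = 27.5·344.0000 = 9460.0000
edge 3: (14,40)→(6,38)  cross = 14·38 − 6·40 = 292.0000; (r_i+r_j)·cross = 20·292.0000 = 5840.0000
edge 4: (6,38)→(1.5,34.5)  cross = 6·34.5 − 1.5·38 = 150.0000; (r_i+r_j)·cross = 7.5·150.0000 = 1125.0000
Σcross = 506.2500 → A = |Σcross|/2 = 253.1250 mm²
Σ(r_i+r_j)·cross = 13466.2500 → first moment M = |Σ|/6 = 2244.3750
R_c = M/A = 2244.3750/253.1250 = 8.8667 mm
θ = 200° = 3.490659 rad
V = θ·R_c·A = 3.490659·8.8667·253.1250 = 7834.347 mm³

Volume = 7834.347 mm³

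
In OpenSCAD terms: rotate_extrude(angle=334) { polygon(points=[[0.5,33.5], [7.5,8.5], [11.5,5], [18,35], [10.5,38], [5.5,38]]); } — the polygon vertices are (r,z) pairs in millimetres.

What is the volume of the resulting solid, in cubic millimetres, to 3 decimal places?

Profile (r,z), 6 vertices: (0.5,33.5) (7.5,8.5) (11.5,5) (18,35) (10.5,38) (5.5,38)
edge 0: (0.5,33.5)→(7.5,8.5)  cross = 0.5·8.5 − 7.5·33.5 = -247.0000; (r_i+r_j)·cross = 8·-247.0000 = -1976.0000
edge 1: (7.5,8.5)→(11.5,5)  cross = 7.5·5 − 11.5·8.5 = -60.2500; (r_i+r_j)·cross = 19·-60.2500 = -1144.7500
edge 2: (11.5,5)→(18,35)  cross = 11.5·35 − 18·5 = 312.5000; (r_i+r_j)·cross = 29.5·312.5000 = 9218.7500
edge 3: (18,35)→(10.5,38)  cross = 18·38 − 10.5·35 = 316.5000; (r_i+r_j)·cross = 28.5·316.5000 = 9020.2500
edge 4: (10.5,38)→(5.5,38)  cross = 10.5·38 − 5.5·38 = 190.0000; (r_i+r_j)·cross = 16·190.0000 = 3040.0000
edge 5: (5.5,38)→(0.5,33.5)  cross = 5.5·33.5 − 0.5·38 = 165.2500; (r_i+r_j)·cross = 6·165.2500 = 991.5000
Σcross = 677.0000 → A = |Σcross|/2 = 338.5000 mm²
Σ(r_i+r_j)·cross = 19149.7500 → first moment M = |Σ|/6 = 3191.6250
R_c = M/A = 3191.6250/338.5000 = 9.4287 mm
θ = 334° = 5.829400 rad
V = θ·R_c·A = 5.829400·9.4287·338.5000 = 18605.258 mm³

Volume = 18605.258 mm³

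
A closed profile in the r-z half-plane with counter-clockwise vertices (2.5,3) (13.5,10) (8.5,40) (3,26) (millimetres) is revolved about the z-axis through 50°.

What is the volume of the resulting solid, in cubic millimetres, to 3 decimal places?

Profile (r,z), 4 vertices: (2.5,3) (13.5,10) (8.5,40) (3,26)
edge 0: (2.5,3)→(13.5,10)  cross = 2.5·10 − 13.5·3 = -15.5000; (r_i+r_j)·cross = 16·-15.5000 = -248.0000
edge 1: (13.5,10)→(8.5,40)  cross = 13.5·40 − 8.5·10 = 455.0000; (r_i+r_j)·cross = 22·455.0000 = 10010.0000
edge 2: (8.5,40)→(3,26)  cross = 8.5·26 − 3·40 = 101.0000; (r_i+r_j)·cross = 11.5·101.0000 = 1161.5000
edge 3: (3,26)→(2.5,3)  cross = 3·3 − 2.5·26 = -56.0000; (r_i+r_j)·cross = 5.5·-56.0000 = -308.0000
Σcross = 484.5000 → A = |Σcross|/2 = 242.2500 mm²
Σ(r_i+r_j)·cross = 10615.5000 → first moment M = |Σ|/6 = 1769.2500
R_c = M/A = 1769.2500/242.2500 = 7.3034 mm
θ = 50° = 0.872665 rad
V = θ·R_c·A = 0.872665·7.3034·242.2500 = 1543.962 mm³

Volume = 1543.962 mm³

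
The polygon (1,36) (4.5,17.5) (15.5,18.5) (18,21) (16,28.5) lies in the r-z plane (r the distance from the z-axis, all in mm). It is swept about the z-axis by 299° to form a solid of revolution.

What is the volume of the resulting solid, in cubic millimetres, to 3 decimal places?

Volume = 9149.396 mm³

Profile (r,z), 5 vertices: (1,36) (4.5,17.5) (15.5,18.5) (18,21) (16,28.5)
edge 0: (1,36)→(4.5,17.5)  cross = 1·17.5 − 4.5·36 = -144.5000; (r_i+r_j)·cross = 5.5·-144.5000 = -794.7500
edge 1: (4.5,17.5)→(15.5,18.5)  cross = 4.5·18.5 − 15.5·17.5 = -188.0000; (r_i+r_j)·cross = 20·-188.0000 = -3760.0000
edge 2: (15.5,18.5)→(18,21)  cross = 15.5·21 − 18·18.5 = -7.5000; (r_i+r_j)·cross = 33.5·-7.5000 = -251.2500
edge 3: (18,21)→(16,28.5)  cross = 18·28.5 − 16·21 = 177.0000; (r_i+r_j)·cross = 34·177.0000 = 6018.0000
edge 4: (16,28.5)→(1,36)  cross = 16·36 − 1·28.5 = 547.5000; (r_i+r_j)·cross = 17·547.5000 = 9307.5000
Σcross = 384.5000 → A = |Σcross|/2 = 192.2500 mm²
Σ(r_i+r_j)·cross = 10519.5000 → first moment M = |Σ|/6 = 1753.2500
R_c = M/A = 1753.2500/192.2500 = 9.1196 mm
θ = 299° = 5.218534 rad
V = θ·R_c·A = 5.218534·9.1196·192.2500 = 9149.396 mm³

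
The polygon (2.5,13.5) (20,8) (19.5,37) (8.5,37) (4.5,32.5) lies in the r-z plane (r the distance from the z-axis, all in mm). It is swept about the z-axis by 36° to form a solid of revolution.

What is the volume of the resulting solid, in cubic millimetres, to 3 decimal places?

Volume = 3154.395 mm³

Profile (r,z), 5 vertices: (2.5,13.5) (20,8) (19.5,37) (8.5,37) (4.5,32.5)
edge 0: (2.5,13.5)→(20,8)  cross = 2.5·8 − 20·13.5 = -250.0000; (r_i+r_j)·cross = 22.5·-250.0000 = -5625.0000
edge 1: (20,8)→(19.5,37)  cross = 20·37 − 19.5·8 = 584.0000; (r_i+r_j)·cross = 39.5·584.0000 = 23068.0000
edge 2: (19.5,37)→(8.5,37)  cross = 19.5·37 − 8.5·37 = 407.0000; (r_i+r_j)·cross = 28·407.0000 = 11396.0000
edge 3: (8.5,37)→(4.5,32.5)  cross = 8.5·32.5 − 4.5·37 = 109.7500; (r_i+r_j)·cross = 13·109.7500 = 1426.7500
edge 4: (4.5,32.5)→(2.5,13.5)  cross = 4.5·13.5 − 2.5·32.5 = -20.5000; (r_i+r_j)·cross = 7·-20.5000 = -143.5000
Σcross = 830.2500 → A = |Σcross|/2 = 415.1250 mm²
Σ(r_i+r_j)·cross = 30122.2500 → first moment M = |Σ|/6 = 5020.3750
R_c = M/A = 5020.3750/415.1250 = 12.0936 mm
θ = 36° = 0.628319 rad
V = θ·R_c·A = 0.628319·12.0936·415.1250 = 3154.395 mm³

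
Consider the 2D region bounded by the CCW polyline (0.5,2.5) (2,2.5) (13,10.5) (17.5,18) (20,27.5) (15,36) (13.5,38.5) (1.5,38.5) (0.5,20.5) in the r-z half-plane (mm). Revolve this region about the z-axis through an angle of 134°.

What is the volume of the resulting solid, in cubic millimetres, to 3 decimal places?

Profile (r,z), 9 vertices: (0.5,2.5) (2,2.5) (13,10.5) (17.5,18) (20,27.5) (15,36) (13.5,38.5) (1.5,38.5) (0.5,20.5)
edge 0: (0.5,2.5)→(2,2.5)  cross = 0.5·2.5 − 2·2.5 = -3.7500; (r_i+r_j)·cross = 2.5·-3.7500 = -9.3750
edge 1: (2,2.5)→(13,10.5)  cross = 2·10.5 − 13·2.5 = -11.5000; (r_i+r_j)·cross = 15·-11.5000 = -172.5000
edge 2: (13,10.5)→(17.5,18)  cross = 13·18 − 17.5·10.5 = 50.2500; (r_i+r_j)·cross = 30.5·50.2500 = 1532.6250
edge 3: (17.5,18)→(20,27.5)  cross = 17.5·27.5 − 20·18 = 121.2500; (r_i+r_j)·cross = 37.5·121.2500 = 4546.8750
edge 4: (20,27.5)→(15,36)  cross = 20·36 − 15·27.5 = 307.5000; (r_i+r_j)·cross = 35·307.5000 = 10762.5000
edge 5: (15,36)→(13.5,38.5)  cross = 15·38.5 − 13.5·36 = 91.5000; (r_i+r_j)·cross = 28.5·91.5000 = 2607.7500
edge 6: (13.5,38.5)→(1.5,38.5)  cross = 13.5·38.5 − 1.5·38.5 = 462.0000; (r_i+r_j)·cross = 15·462.0000 = 6930.0000
edge 7: (1.5,38.5)→(0.5,20.5)  cross = 1.5·20.5 − 0.5·38.5 = 11.5000; (r_i+r_j)·cross = 2·11.5000 = 23.0000
edge 8: (0.5,20.5)→(0.5,2.5)  cross = 0.5·2.5 − 0.5·20.5 = -9.0000; (r_i+r_j)·cross = 1·-9.0000 = -9.0000
Σcross = 1019.7500 → A = |Σcross|/2 = 509.8750 mm²
Σ(r_i+r_j)·cross = 26211.8750 → first moment M = |Σ|/6 = 4368.6458
R_c = M/A = 4368.6458/509.8750 = 8.5681 mm
θ = 134° = 2.338741 rad
V = θ·R_c·A = 2.338741·8.5681·509.8750 = 10217.132 mm³

Volume = 10217.132 mm³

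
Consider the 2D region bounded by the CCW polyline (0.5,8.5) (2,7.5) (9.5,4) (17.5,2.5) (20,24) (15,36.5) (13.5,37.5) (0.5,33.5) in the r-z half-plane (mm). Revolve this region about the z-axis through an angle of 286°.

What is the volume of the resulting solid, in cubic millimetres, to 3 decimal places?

Profile (r,z), 8 vertices: (0.5,8.5) (2,7.5) (9.5,4) (17.5,2.5) (20,24) (15,36.5) (13.5,37.5) (0.5,33.5)
edge 0: (0.5,8.5)→(2,7.5)  cross = 0.5·7.5 − 2·8.5 = -13.2500; (r_i+r_j)·cross = 2.5·-13.2500 = -33.1250
edge 1: (2,7.5)→(9.5,4)  cross = 2·4 − 9.5·7.5 = -63.2500; (r_i+r_j)·cross = 11.5·-63.2500 = -727.3750
edge 2: (9.5,4)→(17.5,2.5)  cross = 9.5·2.5 − 17.5·4 = -46.2500; (r_i+r_j)·cross = 27·-46.2500 = -1248.7500
edge 3: (17.5,2.5)→(20,24)  cross = 17.5·24 − 20·2.5 = 370.0000; (r_i+r_j)·cross = 37.5·370.0000 = 13875.0000
edge 4: (20,24)→(15,36.5)  cross = 20·36.5 − 15·24 = 370.0000; (r_i+r_j)·cross = 35·370.0000 = 12950.0000
edge 5: (15,36.5)→(13.5,37.5)  cross = 15·37.5 − 13.5·36.5 = 69.7500; (r_i+r_j)·cross = 28.5·69.7500 = 1987.8750
edge 6: (13.5,37.5)→(0.5,33.5)  cross = 13.5·33.5 − 0.5·37.5 = 433.5000; (r_i+r_j)·cross = 14·433.5000 = 6069.0000
edge 7: (0.5,33.5)→(0.5,8.5)  cross = 0.5·8.5 − 0.5·33.5 = -12.5000; (r_i+r_j)·cross = 1·-12.5000 = -12.5000
Σcross = 1108.0000 → A = |Σcross|/2 = 554.0000 mm²
Σ(r_i+r_j)·cross = 32860.1250 → first moment M = |Σ|/6 = 5476.6875
R_c = M/A = 5476.6875/554.0000 = 9.8857 mm
θ = 286° = 4.991642 rad
V = θ·R_c·A = 4.991642·9.8857·554.0000 = 27337.661 mm³

Volume = 27337.661 mm³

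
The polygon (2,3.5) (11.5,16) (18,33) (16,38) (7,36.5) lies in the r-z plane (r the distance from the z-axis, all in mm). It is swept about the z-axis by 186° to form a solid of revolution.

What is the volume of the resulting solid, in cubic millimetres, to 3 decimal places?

Profile (r,z), 5 vertices: (2,3.5) (11.5,16) (18,33) (16,38) (7,36.5)
edge 0: (2,3.5)→(11.5,16)  cross = 2·16 − 11.5·3.5 = -8.2500; (r_i+r_j)·cross = 13.5·-8.2500 = -111.3750
edge 1: (11.5,16)→(18,33)  cross = 11.5·33 − 18·16 = 91.5000; (r_i+r_j)·cross = 29.5·91.5000 = 2699.2500
edge 2: (18,33)→(16,38)  cross = 18·38 − 16·33 = 156.0000; (r_i+r_j)·cross = 34·156.0000 = 5304.0000
edge 3: (16,38)→(7,36.5)  cross = 16·36.5 − 7·38 = 318.0000; (r_i+r_j)·cross = 23·318.0000 = 7314.0000
edge 4: (7,36.5)→(2,3.5)  cross = 7·3.5 − 2·36.5 = -48.5000; (r_i+r_j)·cross = 9·-48.5000 = -436.5000
Σcross = 508.7500 → A = |Σcross|/2 = 254.3750 mm²
Σ(r_i+r_j)·cross = 14769.3750 → first moment M = |Σ|/6 = 2461.5625
R_c = M/A = 2461.5625/254.3750 = 9.6769 mm
θ = 186° = 3.246312 rad
V = θ·R_c·A = 3.246312·9.6769·254.3750 = 7991.001 mm³

Volume = 7991.001 mm³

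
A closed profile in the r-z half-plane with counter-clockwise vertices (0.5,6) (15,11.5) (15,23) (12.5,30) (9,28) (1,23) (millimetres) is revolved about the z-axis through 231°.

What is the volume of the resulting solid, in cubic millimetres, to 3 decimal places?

Volume = 7955.657 mm³

Profile (r,z), 6 vertices: (0.5,6) (15,11.5) (15,23) (12.5,30) (9,28) (1,23)
edge 0: (0.5,6)→(15,11.5)  cross = 0.5·11.5 − 15·6 = -84.2500; (r_i+r_j)·cross = 15.5·-84.2500 = -1305.8750
edge 1: (15,11.5)→(15,23)  cross = 15·23 − 15·11.5 = 172.5000; (r_i+r_j)·cross = 30·172.5000 = 5175.0000
edge 2: (15,23)→(12.5,30)  cross = 15·30 − 12.5·23 = 162.5000; (r_i+r_j)·cross = 27.5·162.5000 = 4468.7500
edge 3: (12.5,30)→(9,28)  cross = 12.5·28 − 9·30 = 80.0000; (r_i+r_j)·cross = 21.5·80.0000 = 1720.0000
edge 4: (9,28)→(1,23)  cross = 9·23 − 1·28 = 179.0000; (r_i+r_j)·cross = 10·179.0000 = 1790.0000
edge 5: (1,23)→(0.5,6)  cross = 1·6 − 0.5·23 = -5.5000; (r_i+r_j)·cross = 1.5·-5.5000 = -8.2500
Σcross = 504.2500 → A = |Σcross|/2 = 252.1250 mm²
Σ(r_i+r_j)·cross = 11839.6250 → first moment M = |Σ|/6 = 1973.2708
R_c = M/A = 1973.2708/252.1250 = 7.8266 mm
θ = 231° = 4.031711 rad
V = θ·R_c·A = 4.031711·7.8266·252.1250 = 7955.657 mm³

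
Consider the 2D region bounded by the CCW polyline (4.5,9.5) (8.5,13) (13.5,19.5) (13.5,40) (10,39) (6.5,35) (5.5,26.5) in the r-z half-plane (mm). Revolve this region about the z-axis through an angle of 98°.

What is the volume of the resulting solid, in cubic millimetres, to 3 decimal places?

Profile (r,z), 7 vertices: (4.5,9.5) (8.5,13) (13.5,19.5) (13.5,40) (10,39) (6.5,35) (5.5,26.5)
edge 0: (4.5,9.5)→(8.5,13)  cross = 4.5·13 − 8.5·9.5 = -22.2500; (r_i+r_j)·cross = 13·-22.2500 = -289.2500
edge 1: (8.5,13)→(13.5,19.5)  cross = 8.5·19.5 − 13.5·13 = -9.7500; (r_i+r_j)·cross = 22·-9.7500 = -214.5000
edge 2: (13.5,19.5)→(13.5,40)  cross = 13.5·40 − 13.5·19.5 = 276.7500; (r_i+r_j)·cross = 27·276.7500 = 7472.2500
edge 3: (13.5,40)→(10,39)  cross = 13.5·39 − 10·40 = 126.5000; (r_i+r_j)·cross = 23.5·126.5000 = 2972.7500
edge 4: (10,39)→(6.5,35)  cross = 10·35 − 6.5·39 = 96.5000; (r_i+r_j)·cross = 16.5·96.5000 = 1592.2500
edge 5: (6.5,35)→(5.5,26.5)  cross = 6.5·26.5 − 5.5·35 = -20.2500; (r_i+r_j)·cross = 12·-20.2500 = -243.0000
edge 6: (5.5,26.5)→(4.5,9.5)  cross = 5.5·9.5 − 4.5·26.5 = -67.0000; (r_i+r_j)·cross = 10·-67.0000 = -670.0000
Σcross = 380.5000 → A = |Σcross|/2 = 190.2500 mm²
Σ(r_i+r_j)·cross = 10620.5000 → first moment M = |Σ|/6 = 1770.0833
R_c = M/A = 1770.0833/190.2500 = 9.3040 mm
θ = 98° = 1.710423 rad
V = θ·R_c·A = 1.710423·9.3040·190.2500 = 3027.591 mm³

Volume = 3027.591 mm³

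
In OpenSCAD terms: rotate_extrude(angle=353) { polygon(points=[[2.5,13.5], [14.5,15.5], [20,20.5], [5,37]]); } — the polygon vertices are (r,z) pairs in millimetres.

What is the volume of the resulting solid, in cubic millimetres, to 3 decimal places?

Profile (r,z), 4 vertices: (2.5,13.5) (14.5,15.5) (20,20.5) (5,37)
edge 0: (2.5,13.5)→(14.5,15.5)  cross = 2.5·15.5 − 14.5·13.5 = -157.0000; (r_i+r_j)·cross = 17·-157.0000 = -2669.0000
edge 1: (14.5,15.5)→(20,20.5)  cross = 14.5·20.5 − 20·15.5 = -12.7500; (r_i+r_j)·cross = 34.5·-12.7500 = -439.8750
edge 2: (20,20.5)→(5,37)  cross = 20·37 − 5·20.5 = 637.5000; (r_i+r_j)·cross = 25·637.5000 = 15937.5000
edge 3: (5,37)→(2.5,13.5)  cross = 5·13.5 − 2.5·37 = -25.0000; (r_i+r_j)·cross = 7.5·-25.0000 = -187.5000
Σcross = 442.7500 → A = |Σcross|/2 = 221.3750 mm²
Σ(r_i+r_j)·cross = 12641.1250 → first moment M = |Σ|/6 = 2106.8542
R_c = M/A = 2106.8542/221.3750 = 9.5171 mm
θ = 353° = 6.161012 rad
V = θ·R_c·A = 6.161012·9.5171·221.3750 = 12980.354 mm³

Volume = 12980.354 mm³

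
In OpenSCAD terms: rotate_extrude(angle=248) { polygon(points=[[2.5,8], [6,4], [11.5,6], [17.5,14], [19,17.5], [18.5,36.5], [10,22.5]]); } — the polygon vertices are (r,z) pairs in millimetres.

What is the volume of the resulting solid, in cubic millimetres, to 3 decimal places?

Profile (r,z), 7 vertices: (2.5,8) (6,4) (11.5,6) (17.5,14) (19,17.5) (18.5,36.5) (10,22.5)
edge 0: (2.5,8)→(6,4)  cross = 2.5·4 − 6·8 = -38.0000; (r_i+r_j)·cross = 8.5·-38.0000 = -323.0000
edge 1: (6,4)→(11.5,6)  cross = 6·6 − 11.5·4 = -10.0000; (r_i+r_j)·cross = 17.5·-10.0000 = -175.0000
edge 2: (11.5,6)→(17.5,14)  cross = 11.5·14 − 17.5·6 = 56.0000; (r_i+r_j)·cross = 29·56.0000 = 1624.0000
edge 3: (17.5,14)→(19,17.5)  cross = 17.5·17.5 − 19·14 = 40.2500; (r_i+r_j)·cross = 36.5·40.2500 = 1469.1250
edge 4: (19,17.5)→(18.5,36.5)  cross = 19·36.5 − 18.5·17.5 = 369.7500; (r_i+r_j)·cross = 37.5·369.7500 = 13865.6250
edge 5: (18.5,36.5)→(10,22.5)  cross = 18.5·22.5 − 10·36.5 = 51.2500; (r_i+r_j)·cross = 28.5·51.2500 = 1460.6250
edge 6: (10,22.5)→(2.5,8)  cross = 10·8 − 2.5·22.5 = 23.7500; (r_i+r_j)·cross = 12.5·23.7500 = 296.8750
Σcross = 493.0000 → A = |Σcross|/2 = 246.5000 mm²
Σ(r_i+r_j)·cross = 18218.2500 → first moment M = |Σ|/6 = 3036.3750
R_c = M/A = 3036.3750/246.5000 = 12.3180 mm
θ = 248° = 4.328417 rad
V = θ·R_c·A = 4.328417·12.3180·246.5000 = 13142.696 mm³

Volume = 13142.696 mm³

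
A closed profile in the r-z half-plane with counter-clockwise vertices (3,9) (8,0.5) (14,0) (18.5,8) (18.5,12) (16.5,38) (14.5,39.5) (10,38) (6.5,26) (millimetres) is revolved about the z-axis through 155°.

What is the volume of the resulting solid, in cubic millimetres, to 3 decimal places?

Volume = 13570.488 mm³

Profile (r,z), 9 vertices: (3,9) (8,0.5) (14,0) (18.5,8) (18.5,12) (16.5,38) (14.5,39.5) (10,38) (6.5,26)
edge 0: (3,9)→(8,0.5)  cross = 3·0.5 − 8·9 = -70.5000; (r_i+r_j)·cross = 11·-70.5000 = -775.5000
edge 1: (8,0.5)→(14,0)  cross = 8·0 − 14·0.5 = -7.0000; (r_i+r_j)·cross = 22·-7.0000 = -154.0000
edge 2: (14,0)→(18.5,8)  cross = 14·8 − 18.5·0 = 112.0000; (r_i+r_j)·cross = 32.5·112.0000 = 3640.0000
edge 3: (18.5,8)→(18.5,12)  cross = 18.5·12 − 18.5·8 = 74.0000; (r_i+r_j)·cross = 37·74.0000 = 2738.0000
edge 4: (18.5,12)→(16.5,38)  cross = 18.5·38 − 16.5·12 = 505.0000; (r_i+r_j)·cross = 35·505.0000 = 17675.0000
edge 5: (16.5,38)→(14.5,39.5)  cross = 16.5·39.5 − 14.5·38 = 100.7500; (r_i+r_j)·cross = 31·100.7500 = 3123.2500
edge 6: (14.5,39.5)→(10,38)  cross = 14.5·38 − 10·39.5 = 156.0000; (r_i+r_j)·cross = 24.5·156.0000 = 3822.0000
edge 7: (10,38)→(6.5,26)  cross = 10·26 − 6.5·38 = 13.0000; (r_i+r_j)·cross = 16.5·13.0000 = 214.5000
edge 8: (6.5,26)→(3,9)  cross = 6.5·9 − 3·26 = -19.5000; (r_i+r_j)·cross = 9.5·-19.5000 = -185.2500
Σcross = 863.7500 → A = |Σcross|/2 = 431.8750 mm²
Σ(r_i+r_j)·cross = 30098.0000 → first moment M = |Σ|/6 = 5016.3333
R_c = M/A = 5016.3333/431.8750 = 11.6152 mm
θ = 155° = 2.705260 rad
V = θ·R_c·A = 2.705260·11.6152·431.8750 = 13570.488 mm³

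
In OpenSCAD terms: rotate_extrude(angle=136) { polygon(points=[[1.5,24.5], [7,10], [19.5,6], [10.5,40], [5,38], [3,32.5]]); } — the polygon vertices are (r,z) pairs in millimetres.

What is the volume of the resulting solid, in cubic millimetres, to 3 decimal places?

Volume = 7797.087 mm³

Profile (r,z), 6 vertices: (1.5,24.5) (7,10) (19.5,6) (10.5,40) (5,38) (3,32.5)
edge 0: (1.5,24.5)→(7,10)  cross = 1.5·10 − 7·24.5 = -156.5000; (r_i+r_j)·cross = 8.5·-156.5000 = -1330.2500
edge 1: (7,10)→(19.5,6)  cross = 7·6 − 19.5·10 = -153.0000; (r_i+r_j)·cross = 26.5·-153.0000 = -4054.5000
edge 2: (19.5,6)→(10.5,40)  cross = 19.5·40 − 10.5·6 = 717.0000; (r_i+r_j)·cross = 30·717.0000 = 21510.0000
edge 3: (10.5,40)→(5,38)  cross = 10.5·38 − 5·40 = 199.0000; (r_i+r_j)·cross = 15.5·199.0000 = 3084.5000
edge 4: (5,38)→(3,32.5)  cross = 5·32.5 − 3·38 = 48.5000; (r_i+r_j)·cross = 8·48.5000 = 388.0000
edge 5: (3,32.5)→(1.5,24.5)  cross = 3·24.5 − 1.5·32.5 = 24.7500; (r_i+r_j)·cross = 4.5·24.7500 = 111.3750
Σcross = 679.7500 → A = |Σcross|/2 = 339.8750 mm²
Σ(r_i+r_j)·cross = 19709.1250 → first moment M = |Σ|/6 = 3284.8542
R_c = M/A = 3284.8542/339.8750 = 9.6649 mm
θ = 136° = 2.373648 rad
V = θ·R_c·A = 2.373648·9.6649·339.8750 = 7797.087 mm³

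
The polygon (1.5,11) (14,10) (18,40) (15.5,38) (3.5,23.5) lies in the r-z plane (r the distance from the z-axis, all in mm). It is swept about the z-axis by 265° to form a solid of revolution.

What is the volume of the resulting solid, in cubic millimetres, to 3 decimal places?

Volume = 12764.953 mm³

Profile (r,z), 5 vertices: (1.5,11) (14,10) (18,40) (15.5,38) (3.5,23.5)
edge 0: (1.5,11)→(14,10)  cross = 1.5·10 − 14·11 = -139.0000; (r_i+r_j)·cross = 15.5·-139.0000 = -2154.5000
edge 1: (14,10)→(18,40)  cross = 14·40 − 18·10 = 380.0000; (r_i+r_j)·cross = 32·380.0000 = 12160.0000
edge 2: (18,40)→(15.5,38)  cross = 18·38 − 15.5·40 = 64.0000; (r_i+r_j)·cross = 33.5·64.0000 = 2144.0000
edge 3: (15.5,38)→(3.5,23.5)  cross = 15.5·23.5 − 3.5·38 = 231.2500; (r_i+r_j)·cross = 19·231.2500 = 4393.7500
edge 4: (3.5,23.5)→(1.5,11)  cross = 3.5·11 − 1.5·23.5 = 3.2500; (r_i+r_j)·cross = 5·3.2500 = 16.2500
Σcross = 539.5000 → A = |Σcross|/2 = 269.7500 mm²
Σ(r_i+r_j)·cross = 16559.5000 → first moment M = |Σ|/6 = 2759.9167
R_c = M/A = 2759.9167/269.7500 = 10.2314 mm
θ = 265° = 4.625123 rad
V = θ·R_c·A = 4.625123·10.2314·269.7500 = 12764.953 mm³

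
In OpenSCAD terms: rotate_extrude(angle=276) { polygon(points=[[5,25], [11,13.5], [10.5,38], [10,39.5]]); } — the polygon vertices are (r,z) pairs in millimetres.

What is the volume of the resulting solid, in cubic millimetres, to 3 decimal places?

Volume = 3307.146 mm³

Profile (r,z), 4 vertices: (5,25) (11,13.5) (10.5,38) (10,39.5)
edge 0: (5,25)→(11,13.5)  cross = 5·13.5 − 11·25 = -207.5000; (r_i+r_j)·cross = 16·-207.5000 = -3320.0000
edge 1: (11,13.5)→(10.5,38)  cross = 11·38 − 10.5·13.5 = 276.2500; (r_i+r_j)·cross = 21.5·276.2500 = 5939.3750
edge 2: (10.5,38)→(10,39.5)  cross = 10.5·39.5 − 10·38 = 34.7500; (r_i+r_j)·cross = 20.5·34.7500 = 712.3750
edge 3: (10,39.5)→(5,25)  cross = 10·25 − 5·39.5 = 52.5000; (r_i+r_j)·cross = 15·52.5000 = 787.5000
Σcross = 156.0000 → A = |Σcross|/2 = 78.0000 mm²
Σ(r_i+r_j)·cross = 4119.2500 → first moment M = |Σ|/6 = 686.5417
R_c = M/A = 686.5417/78.0000 = 8.8018 mm
θ = 276° = 4.817109 rad
V = θ·R_c·A = 4.817109·8.8018·78.0000 = 3307.146 mm³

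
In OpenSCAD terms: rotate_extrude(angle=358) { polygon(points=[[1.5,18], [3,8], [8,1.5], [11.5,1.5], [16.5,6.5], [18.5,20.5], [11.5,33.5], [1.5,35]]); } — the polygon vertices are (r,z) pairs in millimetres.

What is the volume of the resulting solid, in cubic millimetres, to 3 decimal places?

Volume = 25104.412 mm³

Profile (r,z), 8 vertices: (1.5,18) (3,8) (8,1.5) (11.5,1.5) (16.5,6.5) (18.5,20.5) (11.5,33.5) (1.5,35)
edge 0: (1.5,18)→(3,8)  cross = 1.5·8 − 3·18 = -42.0000; (r_i+r_j)·cross = 4.5·-42.0000 = -189.0000
edge 1: (3,8)→(8,1.5)  cross = 3·1.5 − 8·8 = -59.5000; (r_i+r_j)·cross = 11·-59.5000 = -654.5000
edge 2: (8,1.5)→(11.5,1.5)  cross = 8·1.5 − 11.5·1.5 = -5.2500; (r_i+r_j)·cross = 19.5·-5.2500 = -102.3750
edge 3: (11.5,1.5)→(16.5,6.5)  cross = 11.5·6.5 − 16.5·1.5 = 50.0000; (r_i+r_j)·cross = 28·50.0000 = 1400.0000
edge 4: (16.5,6.5)→(18.5,20.5)  cross = 16.5·20.5 − 18.5·6.5 = 218.0000; (r_i+r_j)·cross = 35·218.0000 = 7630.0000
edge 5: (18.5,20.5)→(11.5,33.5)  cross = 18.5·33.5 − 11.5·20.5 = 384.0000; (r_i+r_j)·cross = 30·384.0000 = 11520.0000
edge 6: (11.5,33.5)→(1.5,35)  cross = 11.5·35 − 1.5·33.5 = 352.2500; (r_i+r_j)·cross = 13·352.2500 = 4579.2500
edge 7: (1.5,35)→(1.5,18)  cross = 1.5·18 − 1.5·35 = -25.5000; (r_i+r_j)·cross = 3·-25.5000 = -76.5000
Σcross = 872.0000 → A = |Σcross|/2 = 436.0000 mm²
Σ(r_i+r_j)·cross = 24106.8750 → first moment M = |Σ|/6 = 4017.8125
R_c = M/A = 4017.8125/436.0000 = 9.2152 mm
θ = 358° = 6.248279 rad
V = θ·R_c·A = 6.248279·9.2152·436.0000 = 25104.412 mm³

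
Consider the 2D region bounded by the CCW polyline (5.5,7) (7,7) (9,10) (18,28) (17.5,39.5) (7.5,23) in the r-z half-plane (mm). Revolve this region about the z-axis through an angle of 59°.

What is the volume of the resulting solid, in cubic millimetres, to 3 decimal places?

Profile (r,z), 6 vertices: (5.5,7) (7,7) (9,10) (18,28) (17.5,39.5) (7.5,23)
edge 0: (5.5,7)→(7,7)  cross = 5.5·7 − 7·7 = -10.5000; (r_i+r_j)·cross = 12.5·-10.5000 = -131.2500
edge 1: (7,7)→(9,10)  cross = 7·10 − 9·7 = 7.0000; (r_i+r_j)·cross = 16·7.0000 = 112.0000
edge 2: (9,10)→(18,28)  cross = 9·28 − 18·10 = 72.0000; (r_i+r_j)·cross = 27·72.0000 = 1944.0000
edge 3: (18,28)→(17.5,39.5)  cross = 18·39.5 − 17.5·28 = 221.0000; (r_i+r_j)·cross = 35.5·221.0000 = 7845.5000
edge 4: (17.5,39.5)→(7.5,23)  cross = 17.5·23 − 7.5·39.5 = 106.2500; (r_i+r_j)·cross = 25·106.2500 = 2656.2500
edge 5: (7.5,23)→(5.5,7)  cross = 7.5·7 − 5.5·23 = -74.0000; (r_i+r_j)·cross = 13·-74.0000 = -962.0000
Σcross = 321.7500 → A = |Σcross|/2 = 160.8750 mm²
Σ(r_i+r_j)·cross = 11464.5000 → first moment M = |Σ|/6 = 1910.7500
R_c = M/A = 1910.7500/160.8750 = 11.8772 mm
θ = 59° = 1.029744 rad
V = θ·R_c·A = 1.029744·11.8772·160.8750 = 1967.584 mm³

Volume = 1967.584 mm³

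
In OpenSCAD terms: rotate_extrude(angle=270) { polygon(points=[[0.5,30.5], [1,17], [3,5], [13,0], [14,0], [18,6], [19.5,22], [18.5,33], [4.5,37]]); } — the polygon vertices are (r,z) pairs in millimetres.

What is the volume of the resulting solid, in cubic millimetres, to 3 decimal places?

Profile (r,z), 9 vertices: (0.5,30.5) (1,17) (3,5) (13,0) (14,0) (18,6) (19.5,22) (18.5,33) (4.5,37)
edge 0: (0.5,30.5)→(1,17)  cross = 0.5·17 − 1·30.5 = -22.0000; (r_i+r_j)·cross = 1.5·-22.0000 = -33.0000
edge 1: (1,17)→(3,5)  cross = 1·5 − 3·17 = -46.0000; (r_i+r_j)·cross = 4·-46.0000 = -184.0000
edge 2: (3,5)→(13,0)  cross = 3·0 − 13·5 = -65.0000; (r_i+r_j)·cross = 16·-65.0000 = -1040.0000
edge 3: (13,0)→(14,0)  cross = 13·0 − 14·0 = 0.0000; (r_i+r_j)·cross = 27·0.0000 = 0.0000
edge 4: (14,0)→(18,6)  cross = 14·6 − 18·0 = 84.0000; (r_i+r_j)·cross = 32·84.0000 = 2688.0000
edge 5: (18,6)→(19.5,22)  cross = 18·22 − 19.5·6 = 279.0000; (r_i+r_j)·cross = 37.5·279.0000 = 10462.5000
edge 6: (19.5,22)→(18.5,33)  cross = 19.5·33 − 18.5·22 = 236.5000; (r_i+r_j)·cross = 38·236.5000 = 8987.0000
edge 7: (18.5,33)→(4.5,37)  cross = 18.5·37 − 4.5·33 = 536.0000; (r_i+r_j)·cross = 23·536.0000 = 12328.0000
edge 8: (4.5,37)→(0.5,30.5)  cross = 4.5·30.5 − 0.5·37 = 118.7500; (r_i+r_j)·cross = 5·118.7500 = 593.7500
Σcross = 1121.2500 → A = |Σcross|/2 = 560.6250 mm²
Σ(r_i+r_j)·cross = 33802.2500 → first moment M = |Σ|/6 = 5633.7083
R_c = M/A = 5633.7083/560.6250 = 10.0490 mm
θ = 270° = 4.712389 rad
V = θ·R_c·A = 4.712389·10.0490·560.6250 = 26548.225 mm³

Volume = 26548.225 mm³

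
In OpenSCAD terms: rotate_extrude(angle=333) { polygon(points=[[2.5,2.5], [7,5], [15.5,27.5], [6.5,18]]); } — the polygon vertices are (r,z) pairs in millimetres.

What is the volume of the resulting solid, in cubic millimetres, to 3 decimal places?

Profile (r,z), 4 vertices: (2.5,2.5) (7,5) (15.5,27.5) (6.5,18)
edge 0: (2.5,2.5)→(7,5)  cross = 2.5·5 − 7·2.5 = -5.0000; (r_i+r_j)·cross = 9.5·-5.0000 = -47.5000
edge 1: (7,5)→(15.5,27.5)  cross = 7·27.5 − 15.5·5 = 115.0000; (r_i+r_j)·cross = 22.5·115.0000 = 2587.5000
edge 2: (15.5,27.5)→(6.5,18)  cross = 15.5·18 − 6.5·27.5 = 100.2500; (r_i+r_j)·cross = 22·100.2500 = 2205.5000
edge 3: (6.5,18)→(2.5,2.5)  cross = 6.5·2.5 − 2.5·18 = -28.7500; (r_i+r_j)·cross = 9·-28.7500 = -258.7500
Σcross = 181.5000 → A = |Σcross|/2 = 90.7500 mm²
Σ(r_i+r_j)·cross = 4486.7500 → first moment M = |Σ|/6 = 747.7917
R_c = M/A = 747.7917/90.7500 = 8.2401 mm
θ = 333° = 5.811946 rad
V = θ·R_c·A = 5.811946·8.2401·90.7500 = 4346.125 mm³

Volume = 4346.125 mm³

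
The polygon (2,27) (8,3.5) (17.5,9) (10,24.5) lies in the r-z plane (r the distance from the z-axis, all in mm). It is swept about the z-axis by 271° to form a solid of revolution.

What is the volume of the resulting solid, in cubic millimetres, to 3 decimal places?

Volume = 8002.696 mm³

Profile (r,z), 4 vertices: (2,27) (8,3.5) (17.5,9) (10,24.5)
edge 0: (2,27)→(8,3.5)  cross = 2·3.5 − 8·27 = -209.0000; (r_i+r_j)·cross = 10·-209.0000 = -2090.0000
edge 1: (8,3.5)→(17.5,9)  cross = 8·9 − 17.5·3.5 = 10.7500; (r_i+r_j)·cross = 25.5·10.7500 = 274.1250
edge 2: (17.5,9)→(10,24.5)  cross = 17.5·24.5 − 10·9 = 338.7500; (r_i+r_j)·cross = 27.5·338.7500 = 9315.6250
edge 3: (10,24.5)→(2,27)  cross = 10·27 − 2·24.5 = 221.0000; (r_i+r_j)·cross = 12·221.0000 = 2652.0000
Σcross = 361.5000 → A = |Σcross|/2 = 180.7500 mm²
Σ(r_i+r_j)·cross = 10151.7500 → first moment M = |Σ|/6 = 1691.9583
R_c = M/A = 1691.9583/180.7500 = 9.3608 mm
θ = 271° = 4.729842 rad
V = θ·R_c·A = 4.729842·9.3608·180.7500 = 8002.696 mm³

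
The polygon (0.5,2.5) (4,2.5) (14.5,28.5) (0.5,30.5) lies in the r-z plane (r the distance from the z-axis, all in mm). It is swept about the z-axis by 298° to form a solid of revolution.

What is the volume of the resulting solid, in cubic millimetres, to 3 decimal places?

Profile (r,z), 4 vertices: (0.5,2.5) (4,2.5) (14.5,28.5) (0.5,30.5)
edge 0: (0.5,2.5)→(4,2.5)  cross = 0.5·2.5 − 4·2.5 = -8.7500; (r_i+r_j)·cross = 4.5·-8.7500 = -39.3750
edge 1: (4,2.5)→(14.5,28.5)  cross = 4·28.5 − 14.5·2.5 = 77.7500; (r_i+r_j)·cross = 18.5·77.7500 = 1438.3750
edge 2: (14.5,28.5)→(0.5,30.5)  cross = 14.5·30.5 − 0.5·28.5 = 428.0000; (r_i+r_j)·cross = 15·428.0000 = 6420.0000
edge 3: (0.5,30.5)→(0.5,2.5)  cross = 0.5·2.5 − 0.5·30.5 = -14.0000; (r_i+r_j)·cross = 1·-14.0000 = -14.0000
Σcross = 483.0000 → A = |Σcross|/2 = 241.5000 mm²
Σ(r_i+r_j)·cross = 7805.0000 → first moment M = |Σ|/6 = 1300.8333
R_c = M/A = 1300.8333/241.5000 = 5.3865 mm
θ = 298° = 5.201081 rad
V = θ·R_c·A = 5.201081·5.3865·241.5000 = 6765.740 mm³

Volume = 6765.740 mm³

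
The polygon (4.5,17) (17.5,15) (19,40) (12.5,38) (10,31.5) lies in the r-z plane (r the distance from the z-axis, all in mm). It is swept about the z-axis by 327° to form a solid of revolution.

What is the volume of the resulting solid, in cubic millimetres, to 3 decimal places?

Volume = 16930.963 mm³

Profile (r,z), 5 vertices: (4.5,17) (17.5,15) (19,40) (12.5,38) (10,31.5)
edge 0: (4.5,17)→(17.5,15)  cross = 4.5·15 − 17.5·17 = -230.0000; (r_i+r_j)·cross = 22·-230.0000 = -5060.0000
edge 1: (17.5,15)→(19,40)  cross = 17.5·40 − 19·15 = 415.0000; (r_i+r_j)·cross = 36.5·415.0000 = 15147.5000
edge 2: (19,40)→(12.5,38)  cross = 19·38 − 12.5·40 = 222.0000; (r_i+r_j)·cross = 31.5·222.0000 = 6993.0000
edge 3: (12.5,38)→(10,31.5)  cross = 12.5·31.5 − 10·38 = 13.7500; (r_i+r_j)·cross = 22.5·13.7500 = 309.3750
edge 4: (10,31.5)→(4.5,17)  cross = 10·17 − 4.5·31.5 = 28.2500; (r_i+r_j)·cross = 14.5·28.2500 = 409.6250
Σcross = 449.0000 → A = |Σcross|/2 = 224.5000 mm²
Σ(r_i+r_j)·cross = 17799.5000 → first moment M = |Σ|/6 = 2966.5833
R_c = M/A = 2966.5833/224.5000 = 13.2142 mm
θ = 327° = 5.707227 rad
V = θ·R_c·A = 5.707227·13.2142·224.5000 = 16930.963 mm³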